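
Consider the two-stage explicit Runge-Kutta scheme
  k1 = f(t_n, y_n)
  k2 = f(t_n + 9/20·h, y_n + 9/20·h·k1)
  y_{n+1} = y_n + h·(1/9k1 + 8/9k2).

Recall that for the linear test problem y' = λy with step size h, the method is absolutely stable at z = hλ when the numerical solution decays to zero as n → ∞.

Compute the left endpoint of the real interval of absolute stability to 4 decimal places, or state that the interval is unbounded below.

z* = -2.5000.

Set f=λy, z=hλ:
  k1=λy_n ⇒ h·k1=z·y_n;  k2=λ(1+9/20z)y_n ⇒ h·k2=z(1+9/20z)y_n
  y_{n+1}/y_n = 1 + 1/9z + 8/9z(1+9/20z) = 1 + z + 2/5z²
  R(z) = 1 + z + 2/5z².

Find x<0 with |R(x)|<1.
x=-0.55: |R|=0.5710
R=1: x+2/5x²=0 ⇒ x=−5/2=-2.5000; min R=1−1/(4·2/5)=0.3750>−1
Confirm numerically:
  x=-2.438: |R|=0.93954 <1
  x=-2.174: |R|=0.71651 <1
  x=-2.124: |R|=0.68055 <1
  x=-1.633: |R|=0.43368 <1
  x=-3.068: |R|=1.69705 >1
  x=-2.645: |R|=1.15341 >1
So |R|<1 on (-2.5000, 0).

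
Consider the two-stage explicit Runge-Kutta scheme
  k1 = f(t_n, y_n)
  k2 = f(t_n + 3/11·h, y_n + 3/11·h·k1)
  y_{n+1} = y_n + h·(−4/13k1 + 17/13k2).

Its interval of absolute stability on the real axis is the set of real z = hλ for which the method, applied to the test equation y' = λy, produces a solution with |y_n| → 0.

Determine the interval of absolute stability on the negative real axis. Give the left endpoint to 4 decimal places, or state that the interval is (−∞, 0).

(-2.8039, 0).

Set f=λy, z=hλ:
  k1=λy_n ⇒ h·k1=z·y_n;  k2=λ(1+3/11z)y_n ⇒ h·k2=z(1+3/11z)y_n
  y_{n+1}/y_n = 1 − 4/13z + 17/13z(1+3/11z) = 1 + z + 51/143z²
  so R(z) = 1 + z + 51/143z².

Boundary: |R(x)|=1, x<0.
x=-0.56: |R|=0.5518
R=1: x+51/143x²=0 ⇒ x=−143/51=-2.8039; min R=1−1/(4·51/143)=0.2990>−1
Confirm numerically:
  x=-2.388: |R|=0.64577 <1
  x=-2.113: |R|=0.47933 <1
  x=-1.655: |R|=0.32186 <1
  x=-1.379: |R|=0.29921 <1
  x=-3.295: |R|=1.57709 >1
  x=-2.937: |R|=1.13939 >1
  x=-2.854: |R|=1.05097 >1
So |R|<1 on (-2.8039, 0).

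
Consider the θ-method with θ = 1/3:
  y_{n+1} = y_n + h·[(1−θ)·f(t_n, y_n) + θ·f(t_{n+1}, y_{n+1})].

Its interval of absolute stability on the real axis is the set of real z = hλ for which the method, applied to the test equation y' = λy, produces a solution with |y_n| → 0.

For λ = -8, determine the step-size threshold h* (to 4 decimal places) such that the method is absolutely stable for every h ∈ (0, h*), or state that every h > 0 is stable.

(-6.0000,0); λ=-8 ⇒ h* = (6)/8 = 0.7500.

On y'=λy, z=hλ:
  y_{n+1} = y_n + z·[2/3·y_n + 1/3·y_{n+1}] ⇒ (1 − 1/3z)y_{n+1} = (1 + 2/3z)y_n
  Hence R(z) = (1 + 2/3z)/(1 − 1/3z).

Boundary: |R(x)|=1, x<0.
x=-0.52: |R|=0.5568
R=−1: 1+2/3x = −1+1/3x ⇒ -1/3x=2 ⇒ x=2/(-1/3)=-6.0000
Confirm numerically:
  x=-5.329: |R|=0.91944 <1
  x=-4.642: |R|=0.82230 <1
  x=-4.443: |R|=0.79081 <1
  x=-4.281: |R|=0.76391 <1
  x=-6.410: |R|=1.04357 >1
  x=-6.375: |R|=1.04000 >1
Interval (-6.0000, 0).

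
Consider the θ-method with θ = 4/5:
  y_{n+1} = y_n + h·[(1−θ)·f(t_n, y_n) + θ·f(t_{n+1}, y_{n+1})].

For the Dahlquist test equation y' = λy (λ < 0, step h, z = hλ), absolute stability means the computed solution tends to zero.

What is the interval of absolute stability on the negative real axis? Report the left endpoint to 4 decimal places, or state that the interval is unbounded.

With y'=λy (z=hλ):
  y_{n+1} = y_n + z·[1/5·y_n + 4/5·y_{n+1}] ⇒ (1 − 4/5z)y_{n+1} = (1 + 1/5z)y_n
  ⇒ R(z) = (1 + 1/5z)/(1 − 4/5z).

Need |R(x)|<1, x<0.
x=-0.6: |R|=0.5946
x=-2: |R|=0.2308
x=-10: |R|=0.1111
x=-100: |R|=0.2346
θ=4/5≥1/2 ⇒ |1+1/5x|<|1−4/5x| ∀x<0 ⇒ stable on all of ℝ⁻.

(−∞, 0) — no finite endpoint.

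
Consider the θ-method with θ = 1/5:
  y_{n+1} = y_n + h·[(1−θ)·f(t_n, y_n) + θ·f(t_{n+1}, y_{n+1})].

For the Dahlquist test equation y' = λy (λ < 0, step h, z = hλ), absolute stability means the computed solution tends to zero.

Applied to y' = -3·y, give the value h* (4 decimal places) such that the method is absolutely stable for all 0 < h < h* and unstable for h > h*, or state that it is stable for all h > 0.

On y'=λy, z=hλ:
  y_{n+1} = y_n + z·[4/5·y_n + 1/5·y_{n+1}] ⇒ (1 − 1/5z)y_{n+1} = (1 + 4/5z)y_n
  ⇒ R(z) = (1 + 4/5z)/(1 − 1/5z).

Solve |R(x)|<1 on ℝ⁻.
x=-1.73: |R|=0.2853
R=−1: 1+4/5x = −1+1/5x ⇒ -3/5x=2 ⇒ x=2/(-3/5)=-3.3333
Confirm numerically:
  x=-2.615: |R|=0.71701 <1
  x=-2.542: |R|=0.68523 <1
  x=-1.684: |R|=0.25972 <1
  x=-3.632: |R|=1.10380 >1
  x=-3.615: |R|=1.09808 >1
  x=-3.587: |R|=1.08862 >1
Interval (-3.3333, 0).

(-3.3333,0); λ=-3 ⇒ h* = (10/3)/3 = 1.1111.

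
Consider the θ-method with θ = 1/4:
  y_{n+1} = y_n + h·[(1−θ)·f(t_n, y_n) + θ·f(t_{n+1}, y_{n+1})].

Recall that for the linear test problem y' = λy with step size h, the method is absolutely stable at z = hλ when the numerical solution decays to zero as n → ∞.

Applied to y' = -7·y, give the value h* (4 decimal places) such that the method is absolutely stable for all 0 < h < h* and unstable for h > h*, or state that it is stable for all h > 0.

With y'=λy (z=hλ):
  y_{n+1} = y_n + z·[3/4·y_n + 1/4·y_{n+1}] ⇒ (1 − 1/4z)y_{n+1} = (1 + 3/4z)y_n
  ⇒ R(z) = (1 + 3/4z)/(1 − 1/4z).

Need |R(x)|<1, x<0.
x=-1.8: |R|=0.2414
R=−1: 1+3/4x = −1+1/4x ⇒ -1/2x=2 ⇒ x=2/(-1/2)=-4.0000
Confirm numerically:
  x=-3.916: |R|=0.97878 <1
  x=-2.915: |R|=0.68619 <1
  x=-2.450: |R|=0.51938 <1
  x=-1.843: |R|=0.26168 <1
  x=-4.591: |R|=1.13759 >1
  x=-4.389: |R|=1.09274 >1
  x=-4.141: |R|=1.03464 >1
Stable set (-4.0000, 0).

(-4.0000,0); λ=-7 ⇒ h* = (4)/7 = 0.5714.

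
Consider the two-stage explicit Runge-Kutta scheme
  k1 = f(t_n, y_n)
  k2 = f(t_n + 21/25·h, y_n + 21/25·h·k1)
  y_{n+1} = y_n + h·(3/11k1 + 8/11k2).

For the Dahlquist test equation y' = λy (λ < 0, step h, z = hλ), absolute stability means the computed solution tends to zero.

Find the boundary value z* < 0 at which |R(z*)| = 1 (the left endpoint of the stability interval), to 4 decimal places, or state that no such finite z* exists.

z* = -1.6369.

Test eqn y'=λy, z=hλ:
  k1=λy_n ⇒ h·k1=z·y_n;  k2=λ(1+21/25z)y_n ⇒ h·k2=z(1+21/25z)y_n
  y_{n+1}/y_n = 1 + 3/11z + 8/11z(1+21/25z) = 1 + z + 168/275z²
  so R(z) = 1 + z + 168/275z².

Find x<0 with |R(x)|<1.
x=-0.63: |R|=0.6125
R=1: x+168/275x²=0 ⇒ x=−275/168=-1.6369; min R=1−1/(4·168/275)=0.5908>−1
Confirm numerically:
  x=-1.591: |R|=0.95538 <1
  x=-1.371: |R|=0.77729 <1
  x=-1.309: |R|=0.73778 <1
  x=-0.843: |R|=0.59114 <1
  x=-2.076: |R|=1.55688 >1
  x=-1.873: |R|=1.27015 >1
  x=-1.741: |R|=1.11071 >1
Stable set (-1.6369, 0).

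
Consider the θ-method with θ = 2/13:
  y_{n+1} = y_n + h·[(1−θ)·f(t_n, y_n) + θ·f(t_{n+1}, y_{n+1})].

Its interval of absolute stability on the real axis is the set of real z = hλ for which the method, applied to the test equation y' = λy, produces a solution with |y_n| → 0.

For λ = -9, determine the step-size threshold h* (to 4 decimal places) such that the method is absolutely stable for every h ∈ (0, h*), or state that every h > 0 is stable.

(-2.8889,0); λ=-9 ⇒ h* = (26/9)/9 = 0.3210.

On y'=λy, z=hλ:
  y_{n+1} = y_n + z·[11/13·y_n + 2/13·y_{n+1}] ⇒ (1 − 2/13z)y_{n+1} = (1 + 11/13z)y_n
  ⇒ R(z) = (1 + 11/13z)/(1 − 2/13z).

Boundary: |R(x)|=1, x<0.
x=-1.23: |R|=0.0343
R=−1: 1+11/13x = −1+2/13x ⇒ -9/13x=2 ⇒ x=2/(-9/13)=-2.8889
Confirm numerically:
  x=-2.331: |R|=0.71572 <1
  x=-2.080: |R|=0.57576 <1
  x=-1.567: |R|=0.26261 <1
  x=-1.233: |R|=0.03640 <1
  x=-3.236: |R|=1.16044 >1
  x=-3.116: |R|=1.10628 >1
  x=-3.075: |R|=1.08747 >1
Stable set (-2.8889, 0).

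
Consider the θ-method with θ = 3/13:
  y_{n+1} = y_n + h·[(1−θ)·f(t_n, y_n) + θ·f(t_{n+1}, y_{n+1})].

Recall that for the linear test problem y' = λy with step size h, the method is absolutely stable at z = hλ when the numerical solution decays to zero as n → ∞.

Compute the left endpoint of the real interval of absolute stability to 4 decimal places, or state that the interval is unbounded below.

z* = -3.7143.

With y'=λy (z=hλ):
  y_{n+1} = y_n + z·[10/13·y_n + 3/13·y_{n+1}] ⇒ (1 − 3/13z)y_{n+1} = (1 + 10/13z)y_n
  ⇒ R(z) = (1 + 10/13z)/(1 − 3/13z).

Solve |R(x)|<1 on ℝ⁻.
x=-1.02: |R|=0.1743
R=−1: 1+10/13x = −1+3/13x ⇒ -7/13x=2 ⇒ x=2/(-7/13)=-3.7143
Confirm numerically:
  x=-3.100: |R|=0.80717 <1
  x=-2.682: |R|=0.65666 <1
  x=-2.237: |R|=0.47537 <1
  x=-4.096: |R|=1.10566 >1
  x=-3.982: |R|=1.07512 >1
  x=-3.798: |R|=1.02402 >1
Interval (-3.7143, 0).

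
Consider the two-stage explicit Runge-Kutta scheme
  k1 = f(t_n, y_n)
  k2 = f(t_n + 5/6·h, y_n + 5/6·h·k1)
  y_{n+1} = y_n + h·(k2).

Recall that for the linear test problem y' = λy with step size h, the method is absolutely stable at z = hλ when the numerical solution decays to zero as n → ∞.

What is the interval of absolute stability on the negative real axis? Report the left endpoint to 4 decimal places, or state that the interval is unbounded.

z∈(-1.2000,0).

Set f=λy, z=hλ:
  k1=λy_n ⇒ h·k1=z·y_n;  k2=λ(1+5/6z)y_n ⇒ h·k2=z(1+5/6z)y_n
  y_{n+1}/y_n = 1 + z(1+5/6z) = 1 + z + 5/6z²
  R(z) = 1 + z + 5/6z².

Need |R(x)|<1, x<0.
x=-1.32: |R|=1.1320
R=1: x+5/6x²=0 ⇒ x=−6/5=-1.2000; min R=1−1/(4·5/6)=0.7000>−1
Confirm numerically:
  x=-1.085: |R|=0.89602 <1
  x=-0.879: |R|=0.76487 <1
  x=-0.596: |R|=0.70001 <1
  x=-0.515: |R|=0.70602 <1
  x=-1.373: |R|=1.19794 >1
  x=-1.325: |R|=1.13802 >1
Interval (-1.2000, 0).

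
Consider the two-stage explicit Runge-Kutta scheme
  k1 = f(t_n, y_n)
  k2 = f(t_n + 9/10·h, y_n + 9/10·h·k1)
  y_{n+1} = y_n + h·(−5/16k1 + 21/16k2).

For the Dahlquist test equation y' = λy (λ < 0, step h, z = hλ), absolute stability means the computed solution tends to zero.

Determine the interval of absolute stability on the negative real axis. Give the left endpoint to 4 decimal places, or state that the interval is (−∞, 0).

(-0.8466, 0).

Test eqn y'=λy, z=hλ:
  k1=λy_n ⇒ h·k1=z·y_n;  k2=λ(1+9/10z)y_n ⇒ h·k2=z(1+9/10z)y_n
  y_{n+1}/y_n = 1 − 5/16z + 21/16z(1+9/10z) = 1 + z + 189/160z²
  Hence R(z) = 1 + z + 189/160z².

Find x<0 with |R(x)|<1.
x=-1.51: |R|=2.1834
R=1: x+189/160x²=0 ⇒ x=−160/189=-0.8466; min R=1−1/(4·189/160)=0.7884>−1
Confirm numerically:
  x=-0.712: |R|=0.88683 <1
  x=-0.519: |R|=0.79918 <1
  x=-0.369: |R|=0.79184 <1
  x=-1.319: |R|=1.73609 >1
  x=-0.980: |R|=1.15447 >1
Interval (-0.8466, 0).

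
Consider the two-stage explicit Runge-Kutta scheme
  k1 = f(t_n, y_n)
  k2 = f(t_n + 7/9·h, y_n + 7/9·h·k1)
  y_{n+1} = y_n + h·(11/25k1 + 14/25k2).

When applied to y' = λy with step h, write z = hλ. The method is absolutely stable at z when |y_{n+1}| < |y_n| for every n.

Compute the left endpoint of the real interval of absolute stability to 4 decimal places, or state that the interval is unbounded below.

Test eqn y'=λy, z=hλ:
  k1=λy_n ⇒ h·k1=z·y_n;  k2=λ(1+7/9z)y_n ⇒ h·k2=z(1+7/9z)y_n
  y_{n+1}/y_n = 1 + 11/25z + 14/25z(1+7/9z) = 1 + z + 98/225z²
  Hence R(z) = 1 + z + 98/225z².

Boundary: |R(x)|=1, x<0.
x=-0.56: |R|=0.5766
R=1: x+98/225x²=0 ⇒ x=−225/98=-2.2959; min R=1−1/(4·98/225)=0.4260>−1
Confirm numerically:
  x=-2.089: |R|=0.81173 <1
  x=-2.040: |R|=0.77261 <1
  x=-1.867: |R|=0.65121 <1
  x=-1.733: |R|=0.57510 <1
  x=-2.628: |R|=1.38011 >1
  x=-2.384: |R|=1.09146 >1
Stable set (-2.2959, 0).

left endpoint -2.2959.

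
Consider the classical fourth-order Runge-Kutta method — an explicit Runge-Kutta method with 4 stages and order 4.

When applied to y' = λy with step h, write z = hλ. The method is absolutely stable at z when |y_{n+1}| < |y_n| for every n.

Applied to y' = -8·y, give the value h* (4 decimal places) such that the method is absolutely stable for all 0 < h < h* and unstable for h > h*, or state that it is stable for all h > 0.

Set f=λy, z=hλ:
  order 4, 4-stage ⇒ R(z)=1+z+z^2/2+z^3/6+z^4/24
  (e.g. R(-1.59)=0.27041, |R|=0.27041)

Find x<0 with |R(x)|<1.
x=-1.59: |R|=0.2704
|R(-2.46)|=0.6106 |R(-2.3)|=0.4832 |R(-2.14)|=0.3903
Bisect:
  x_lo=-3.3512 |R|=2.2466  x_hi=-0.1392 |R|=0.8700
  mid=-1.74521 |R|=0.27828 →hi
  mid=-2.54820 |R|=0.69755 →hi
  mid=-2.94970 |R|=1.27751 →lo
  mid=-2.74895 |R|=0.94657 →hi
  mid=-2.84932 |R|=1.10090 →lo
  mid=-2.79913 |R|=1.02107 →lo
  mid=-2.77404 |R|=0.98317 →hi
  ...
  [-2.78541,-2.78522] ⇒ x*=-2.7853
Stable set (-2.7853, 0).

(-2.7853,0); λ=-8 ⇒ h* = 0.3482.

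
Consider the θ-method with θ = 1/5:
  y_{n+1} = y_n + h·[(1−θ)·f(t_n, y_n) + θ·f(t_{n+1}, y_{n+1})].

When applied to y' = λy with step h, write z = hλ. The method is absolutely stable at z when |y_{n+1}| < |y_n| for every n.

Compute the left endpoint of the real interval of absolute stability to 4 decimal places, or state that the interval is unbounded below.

z* = -3.3333.

Test eqn y'=λy, z=hλ:
  y_{n+1} = y_n + z·[4/5·y_n + 1/5·y_{n+1}] ⇒ (1 − 1/5z)y_{n+1} = (1 + 4/5z)y_n
  ⇒ R(z) = (1 + 4/5z)/(1 − 1/5z).

Find x<0 with |R(x)|<1.
x=-0.8: |R|=0.3103
R=−1: 1+4/5x = −1+1/5x ⇒ -3/5x=2 ⇒ x=2/(-3/5)=-3.3333
Confirm numerically:
  x=-2.568: |R|=0.69662 <1
  x=-2.426: |R|=0.63345 <1
  x=-1.491: |R|=0.14851 <1
  x=-3.490: |R|=1.05536 >1
  x=-3.458: |R|=1.04422 >1
  x=-3.439: |R|=1.03756 >1
Stable set (-3.3333, 0).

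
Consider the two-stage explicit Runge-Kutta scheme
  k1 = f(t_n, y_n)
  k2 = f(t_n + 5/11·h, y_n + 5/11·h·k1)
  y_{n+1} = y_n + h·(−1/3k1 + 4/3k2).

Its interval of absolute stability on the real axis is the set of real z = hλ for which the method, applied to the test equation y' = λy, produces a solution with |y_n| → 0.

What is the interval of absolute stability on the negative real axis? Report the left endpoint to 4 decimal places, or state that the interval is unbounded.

z∈(-1.6500,0).

Set f=λy, z=hλ:
  k1=λy_n ⇒ h·k1=z·y_n;  k2=λ(1+5/11z)y_n ⇒ h·k2=z(1+5/11z)y_n
  y_{n+1}/y_n = 1 − 1/3z + 4/3z(1+5/11z) = 1 + z + 20/33z²
  ⇒ R(z) = 1 + z + 20/33z².

Solve |R(x)|<1 on ℝ⁻.
x=-1.03: |R|=0.6130
R=1: x+20/33x²=0 ⇒ x=−33/20=-1.6500; min R=1−1/(4·20/33)=0.5875>−1
Confirm numerically:
  x=-1.244: |R|=0.69390 <1
  x=-1.146: |R|=0.64995 <1
  x=-0.675: |R|=0.60114 <1
  x=-2.193: |R|=1.72170 >1
  x=-2.027: |R|=1.46314 >1
  x=-1.767: |R|=1.12530 >1
Stable set (-1.6500, 0).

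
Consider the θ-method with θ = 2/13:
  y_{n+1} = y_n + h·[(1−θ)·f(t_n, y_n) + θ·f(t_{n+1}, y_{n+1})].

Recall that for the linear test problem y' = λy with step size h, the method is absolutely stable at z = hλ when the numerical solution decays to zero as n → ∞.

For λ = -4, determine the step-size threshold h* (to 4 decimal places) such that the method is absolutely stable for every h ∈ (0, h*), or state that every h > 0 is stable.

(-2.8889,0); λ=-4 ⇒ h* = (26/9)/4 = 0.7222.

With y'=λy (z=hλ):
  y_{n+1} = y_n + z·[11/13·y_n + 2/13·y_{n+1}] ⇒ (1 − 2/13z)y_{n+1} = (1 + 11/13z)y_n
  R(z) = (1 + 11/13z)/(1 − 2/13z).

Solve |R(x)|<1 on ℝ⁻.
x=-0.7: |R|=0.3681
R=−1: 1+11/13x = −1+2/13x ⇒ -9/13x=2 ⇒ x=2/(-9/13)=-2.8889
Confirm numerically:
  x=-2.492: |R|=0.80138 <1
  x=-2.277: |R|=0.68628 <1
  x=-1.402: |R|=0.15325 <1
  x=-3.306: |R|=1.19141 >1
  x=-3.128: |R|=1.11176 >1
Interval (-2.8889, 0).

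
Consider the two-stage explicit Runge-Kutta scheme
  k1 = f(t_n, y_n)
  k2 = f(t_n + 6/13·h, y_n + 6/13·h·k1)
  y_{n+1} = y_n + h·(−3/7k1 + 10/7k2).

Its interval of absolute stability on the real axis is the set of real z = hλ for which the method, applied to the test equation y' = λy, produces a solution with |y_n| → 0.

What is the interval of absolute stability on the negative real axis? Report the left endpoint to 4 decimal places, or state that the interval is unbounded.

Test eqn y'=λy, z=hλ:
  k1=λy_n ⇒ h·k1=z·y_n;  k2=λ(1+6/13z)y_n ⇒ h·k2=z(1+6/13z)y_n
  y_{n+1}/y_n = 1 − 3/7z + 10/7z(1+6/13z) = 1 + z + 60/91z²
  ⇒ R(z) = 1 + z + 60/91z².

Solve |R(x)|<1 on ℝ⁻.
x=-1.51: |R|=0.9934
R=1: x+60/91x²=0 ⇒ x=−91/60=-1.5167; min R=1−1/(4·60/91)=0.6208>−1
Confirm numerically:
  x=-1.425: |R|=0.91387 <1
  x=-1.389: |R|=0.88308 <1
  x=-0.965: |R|=0.64899 <1
  x=-0.856: |R|=0.62712 <1
  x=-2.013: |R|=1.65876 >1
  x=-1.607: |R|=1.09571 >1
Stable set (-1.5167, 0).

(-1.5167, 0).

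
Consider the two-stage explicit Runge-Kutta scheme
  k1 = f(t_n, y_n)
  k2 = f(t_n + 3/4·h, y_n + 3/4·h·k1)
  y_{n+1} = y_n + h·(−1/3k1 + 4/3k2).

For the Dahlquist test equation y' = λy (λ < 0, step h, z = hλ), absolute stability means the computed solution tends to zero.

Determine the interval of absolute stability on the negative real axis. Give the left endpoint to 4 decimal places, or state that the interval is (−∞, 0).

Set f=λy, z=hλ:
  k1=λy_n ⇒ h·k1=z·y_n;  k2=λ(1+3/4z)y_n ⇒ h·k2=z(1+3/4z)y_n
  y_{n+1}/y_n = 1 − 1/3z + 4/3z(1+3/4z) = 1 + z + z²
  Hence R(z) = 1 + z + z².

Boundary: |R(x)|=1, x<0.
x=-0.36: |R|=0.7696
R=1: x+1x²=0 ⇒ x=−1=-1.0000; min R=1−1/(4·1)=0.7500>−1
Confirm numerically:
  x=-0.921: |R|=0.92724 <1
  x=-0.680: |R|=0.78240 <1
  x=-0.497: |R|=0.75001 <1
  x=-0.482: |R|=0.75032 <1
  x=-1.489: |R|=1.72812 >1
  x=-1.044: |R|=1.04594 >1
Interval (-1.0000, 0).

z∈(-1.0000,0).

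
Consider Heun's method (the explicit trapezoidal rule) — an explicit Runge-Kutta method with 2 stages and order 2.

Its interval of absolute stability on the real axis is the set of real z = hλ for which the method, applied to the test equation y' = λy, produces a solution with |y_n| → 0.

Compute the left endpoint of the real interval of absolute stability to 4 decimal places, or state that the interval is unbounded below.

On y'=λy, z=hλ:
  order 2, 2-stage ⇒ R(z)=1+z+z^2/2
  (e.g. R(-1.45)=0.60125, |R|=0.60125)

Boundary: |R(x)|=1, x<0.
x=-1.45: |R|=0.6013
|R(-1.96)|=0.9608 |R(-0.8)|=0.5200 |R(-0.66)|=0.5578
Bisect:
  x_lo=-2.6170 |R|=1.8074  x_hi=-0.1481 |R|=0.8628
  mid=-1.38258 |R|=0.57318 →hi
  mid=-1.99980 |R|=0.99980 →hi
  mid=-2.30841 |R|=1.35597 →lo
  mid=-2.15410 |R|=1.16598 →lo
  mid=-2.07695 |R|=1.07991 →lo
  mid=-2.03837 |R|=1.03911 →lo
  mid=-2.01909 |R|=1.01927 →lo
  mid=-2.00944 |R|=1.00949 →lo
  mid=-2.00462 |R|=1.00463 →lo
  mid=-2.00221 |R|=1.00221 →lo
  ...
  [-2.00010,-1.99995] ⇒ x*=-2.0000
So |R|<1 on (-2.0000, 0).

left endpoint -2.0000.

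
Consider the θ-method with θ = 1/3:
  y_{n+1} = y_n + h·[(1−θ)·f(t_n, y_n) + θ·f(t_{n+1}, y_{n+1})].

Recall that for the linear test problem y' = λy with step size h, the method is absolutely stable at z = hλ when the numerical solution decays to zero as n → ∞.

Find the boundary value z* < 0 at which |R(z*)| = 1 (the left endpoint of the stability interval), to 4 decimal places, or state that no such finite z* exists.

z* = -6.0000.

With y'=λy (z=hλ):
  y_{n+1} = y_n + z·[2/3·y_n + 1/3·y_{n+1}] ⇒ (1 − 1/3z)y_{n+1} = (1 + 2/3z)y_n
  Hence R(z) = (1 + 2/3z)/(1 − 1/3z).

Find x<0 with |R(x)|<1.
x=-1.5: |R|=0.0000
R=−1: 1+2/3x = −1+1/3x ⇒ -1/3x=2 ⇒ x=2/(-1/3)=-6.0000
Confirm numerically:
  x=-5.537: |R|=0.94577 <1
  x=-4.224: |R|=0.75415 <1
  x=-3.139: |R|=0.53396 <1
  x=-2.415: |R|=0.33795 <1
  x=-6.508: |R|=1.05343 >1
  x=-6.217: |R|=1.02354 >1
So |R|<1 on (-6.0000, 0).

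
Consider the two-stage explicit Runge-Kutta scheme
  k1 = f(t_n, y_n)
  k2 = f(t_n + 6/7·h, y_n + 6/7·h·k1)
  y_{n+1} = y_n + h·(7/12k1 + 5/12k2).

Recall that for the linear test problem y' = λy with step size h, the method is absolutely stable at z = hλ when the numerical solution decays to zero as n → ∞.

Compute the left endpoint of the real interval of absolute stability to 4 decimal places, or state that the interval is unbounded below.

left endpoint -2.8000.

Test eqn y'=λy, z=hλ:
  k1=λy_n ⇒ h·k1=z·y_n;  k2=λ(1+6/7z)y_n ⇒ h·k2=z(1+6/7z)y_n
  y_{n+1}/y_n = 1 + 7/12z + 5/12z(1+6/7z) = 1 + z + 5/14z²
  ⇒ R(z) = 1 + z + 5/14z².

Solve |R(x)|<1 on ℝ⁻.
x=-0.81: |R|=0.4243
R=1: x+5/14x²=0 ⇒ x=−14/5=-2.8000; min R=1−1/(4·5/14)=0.3000>−1
Confirm numerically:
  x=-2.646: |R|=0.85447 <1
  x=-2.345: |R|=0.61894 <1
  x=-1.195: |R|=0.31501 <1
  x=-3.341: |R|=1.64553 >1
  x=-3.244: |R|=1.51441 >1
Interval (-2.8000, 0).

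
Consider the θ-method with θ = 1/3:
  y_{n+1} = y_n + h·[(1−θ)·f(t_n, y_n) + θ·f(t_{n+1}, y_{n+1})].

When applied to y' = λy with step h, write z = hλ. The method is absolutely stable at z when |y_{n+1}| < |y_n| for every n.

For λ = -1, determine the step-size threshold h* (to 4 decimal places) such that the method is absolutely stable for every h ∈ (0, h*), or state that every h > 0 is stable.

On y'=λy, z=hλ:
  y_{n+1} = y_n + z·[2/3·y_n + 1/3·y_{n+1}] ⇒ (1 − 1/3z)y_{n+1} = (1 + 2/3z)y_n
  so R(z) = (1 + 2/3z)/(1 − 1/3z).

Boundary: |R(x)|=1, x<0.
x=-0.83: |R|=0.3499
R=−1: 1+2/3x = −1+1/3x ⇒ -1/3x=2 ⇒ x=2/(-1/3)=-6.0000
Confirm numerically:
  x=-4.858: |R|=0.85467 <1
  x=-3.401: |R|=0.59397 <1
  x=-2.686: |R|=0.41716 <1
  x=-6.201: |R|=1.02185 >1
  x=-6.108: |R|=1.01186 >1
Stable set (-6.0000, 0).

(-6.0000,0); λ=-1 ⇒ h* = (6)/1 = 6.0000.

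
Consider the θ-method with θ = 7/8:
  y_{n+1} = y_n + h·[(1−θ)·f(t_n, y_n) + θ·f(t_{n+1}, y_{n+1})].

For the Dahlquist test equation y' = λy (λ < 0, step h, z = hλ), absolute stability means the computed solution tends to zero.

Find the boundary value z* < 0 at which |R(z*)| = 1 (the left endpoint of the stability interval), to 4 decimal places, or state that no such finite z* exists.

With y'=λy (z=hλ):
  y_{n+1} = y_n + z·[1/8·y_n + 7/8·y_{n+1}] ⇒ (1 − 7/8z)y_{n+1} = (1 + 1/8z)y_n
  R(z) = (1 + 1/8z)/(1 − 7/8z).

Find x<0 with |R(x)|<1.
x=-1.59: |R|=0.3351
x=-2: |R|=0.2727
x=-10: |R|=0.0256
x=-100: |R|=0.1299
θ=7/8≥1/2 ⇒ |1+1/8x|<|1−7/8x| ∀x<0 ⇒ interval (−∞,0).

interval (−∞, 0).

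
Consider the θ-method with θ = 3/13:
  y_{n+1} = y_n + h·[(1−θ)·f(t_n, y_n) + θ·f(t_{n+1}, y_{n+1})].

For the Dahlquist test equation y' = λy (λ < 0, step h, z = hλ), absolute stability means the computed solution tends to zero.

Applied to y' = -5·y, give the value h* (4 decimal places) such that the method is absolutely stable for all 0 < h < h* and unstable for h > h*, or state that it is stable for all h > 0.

Test eqn y'=λy, z=hλ:
  y_{n+1} = y_n + z·[10/13·y_n + 3/13·y_{n+1}] ⇒ (1 − 3/13z)y_{n+1} = (1 + 10/13z)y_n
  ⇒ R(z) = (1 + 10/13z)/(1 − 3/13z).

Need |R(x)|<1, x<0.
x=-1.05: |R|=0.1548
R=−1: 1+10/13x = −1+3/13x ⇒ -7/13x=2 ⇒ x=2/(-7/13)=-3.7143
Confirm numerically:
  x=-3.161: |R|=0.82774 <1
  x=-2.691: |R|=0.66009 <1
  x=-2.292: |R|=0.49909 <1
  x=-4.241: |R|=1.14333 >1
  x=-3.872: |R|=1.04485 >1
So |R|<1 on (-3.7143, 0).

(-3.7143,0); λ=-5 ⇒ h* = (26/7)/5 = 0.7429.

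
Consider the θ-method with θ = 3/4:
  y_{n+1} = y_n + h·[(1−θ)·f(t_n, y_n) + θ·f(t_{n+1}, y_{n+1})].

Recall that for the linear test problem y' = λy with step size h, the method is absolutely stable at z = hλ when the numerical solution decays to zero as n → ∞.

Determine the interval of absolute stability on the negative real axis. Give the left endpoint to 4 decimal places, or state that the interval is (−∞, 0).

unbounded; (−∞, 0).

With y'=λy (z=hλ):
  y_{n+1} = y_n + z·[1/4·y_n + 3/4·y_{n+1}] ⇒ (1 − 3/4z)y_{n+1} = (1 + 1/4z)y_n
  R(z) = (1 + 1/4z)/(1 − 3/4z).

Find x<0 with |R(x)|<1.
x=-1.4: |R|=0.3171
x=-2: |R|=0.2000
x=-10: |R|=0.1765
x=-100: |R|=0.3158
θ=3/4≥1/2 ⇒ |1+1/4x|<|1−3/4x| ∀x<0 ⇒ unbounded interval.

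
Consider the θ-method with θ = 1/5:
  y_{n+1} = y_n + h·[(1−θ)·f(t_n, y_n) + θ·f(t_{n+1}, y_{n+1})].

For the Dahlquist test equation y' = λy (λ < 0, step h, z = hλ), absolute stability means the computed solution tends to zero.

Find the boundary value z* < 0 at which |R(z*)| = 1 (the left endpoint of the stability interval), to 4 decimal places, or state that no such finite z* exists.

z* = -3.3333.

Set f=λy, z=hλ:
  y_{n+1} = y_n + z·[4/5·y_n + 1/5·y_{n+1}] ⇒ (1 − 1/5z)y_{n+1} = (1 + 4/5z)y_n
  so R(z) = (1 + 4/5z)/(1 − 1/5z).

Need |R(x)|<1, x<0.
x=-0.54: |R|=0.5126
R=−1: 1+4/5x = −1+1/5x ⇒ -3/5x=2 ⇒ x=2/(-3/5)=-3.3333
Confirm numerically:
  x=-3.194: |R|=0.94899 <1
  x=-2.602: |R|=0.71139 <1
  x=-2.080: |R|=0.46893 <1
  x=-3.917: |R|=1.19637 >1
  x=-3.913: |R|=1.19511 >1
  x=-3.355: |R|=1.00778 >1
So |R|<1 on (-3.3333, 0).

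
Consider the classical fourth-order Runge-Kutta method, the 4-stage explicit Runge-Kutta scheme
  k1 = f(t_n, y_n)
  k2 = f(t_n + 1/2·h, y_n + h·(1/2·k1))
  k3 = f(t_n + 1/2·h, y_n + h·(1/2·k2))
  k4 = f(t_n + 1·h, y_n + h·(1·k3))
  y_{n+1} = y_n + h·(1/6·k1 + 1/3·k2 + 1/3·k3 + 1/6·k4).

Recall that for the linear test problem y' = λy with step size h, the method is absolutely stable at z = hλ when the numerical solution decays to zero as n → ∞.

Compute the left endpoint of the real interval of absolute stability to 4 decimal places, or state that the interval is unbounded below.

left endpoint -2.7853.

On y'=λy, z=hλ:
  order 4, 4-stage ⇒ R(z)=1+z+z^2/2+z^3/6+z^4/24
  (e.g. R(-1.39)=0.28399, |R|=0.28399)

Boundary: |R(x)|=1, x<0.
x=-1.39: |R|=0.2840
|R(-2.84)|=1.0857 |R(-2.2)|=0.4214 |R(-1.2)|=0.3184
Bisect:
  x_lo=-3.1210 |R|=1.6358  x_hi=-0.3493 |R|=0.7053
  mid=-1.73511 |R|=0.27723 →hi
  mid=-2.42804 |R|=0.58209 →hi
  mid=-2.77450 |R|=0.98385 →hi
  mid=-2.94773 |R|=1.27383 →lo
  mid=-2.86112 |R|=1.12047 →lo
  mid=-2.81781 |R|=1.05014 →lo
  mid=-2.79615 |R|=1.01650 →lo
  mid=-2.78533 |R|=1.00005 →lo
  mid=-2.77991 |R|=0.99192 →hi
  mid=-2.78262 |R|=0.99598 →hi
  ...
  [-2.78533,-2.78516] ⇒ x*=-2.7853
Stable set (-2.7853, 0).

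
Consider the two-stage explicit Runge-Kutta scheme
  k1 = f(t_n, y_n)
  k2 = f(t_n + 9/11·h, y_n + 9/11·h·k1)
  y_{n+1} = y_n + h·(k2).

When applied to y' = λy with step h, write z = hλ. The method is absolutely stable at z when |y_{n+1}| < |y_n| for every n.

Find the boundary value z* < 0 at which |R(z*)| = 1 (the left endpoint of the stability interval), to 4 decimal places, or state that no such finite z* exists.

On y'=λy, z=hλ:
  k1=λy_n ⇒ h·k1=z·y_n;  k2=λ(1+9/11z)y_n ⇒ h·k2=z(1+9/11z)y_n
  y_{n+1}/y_n = 1 + z(1+9/11z) = 1 + z + 9/11z²
  so R(z) = 1 + z + 9/11z².

Solve |R(x)|<1 on ℝ⁻.
x=-0.76: |R|=0.7126
R=1: x+9/11x²=0 ⇒ x=−11/9=-1.2222; min R=1−1/(4·9/11)=0.6944>−1
Confirm numerically:
  x=-1.187: |R|=0.96579 <1
  x=-1.149: |R|=0.93116 <1
  x=-0.891: |R|=0.75854 <1
  x=-1.655: |R|=1.58602 >1
  x=-1.566: |R|=1.44047 >1
  x=-1.503: |R|=1.34528 >1
Stable set (-1.2222, 0).

left endpoint -1.2222.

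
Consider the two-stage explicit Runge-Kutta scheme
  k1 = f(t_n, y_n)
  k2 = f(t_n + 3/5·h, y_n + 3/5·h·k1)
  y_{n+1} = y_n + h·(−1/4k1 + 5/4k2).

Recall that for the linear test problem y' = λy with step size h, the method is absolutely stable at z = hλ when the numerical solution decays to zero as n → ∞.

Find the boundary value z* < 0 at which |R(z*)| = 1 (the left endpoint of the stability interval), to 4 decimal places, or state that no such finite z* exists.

Set f=λy, z=hλ:
  k1=λy_n ⇒ h·k1=z·y_n;  k2=λ(1+3/5z)y_n ⇒ h·k2=z(1+3/5z)y_n
  y_{n+1}/y_n = 1 − 1/4z + 5/4z(1+3/5z) = 1 + z + 3/4z²
  R(z) = 1 + z + 3/4z².

Boundary: |R(x)|=1, x<0.
x=-0.45: |R|=0.7019
R=1: x+3/4x²=0 ⇒ x=−4/3=-1.3333; min R=1−1/(4·3/4)=0.6667>−1
Confirm numerically:
  x=-0.925: |R|=0.71672 <1
  x=-0.736: |R|=0.67027 <1
  x=-0.682: |R|=0.66684 <1
  x=-1.916: |R|=1.83729 >1
  x=-1.849: |R|=1.71510 >1
  x=-1.361: |R|=1.02824 >1
Interval (-1.3333, 0).

z* = -1.3333.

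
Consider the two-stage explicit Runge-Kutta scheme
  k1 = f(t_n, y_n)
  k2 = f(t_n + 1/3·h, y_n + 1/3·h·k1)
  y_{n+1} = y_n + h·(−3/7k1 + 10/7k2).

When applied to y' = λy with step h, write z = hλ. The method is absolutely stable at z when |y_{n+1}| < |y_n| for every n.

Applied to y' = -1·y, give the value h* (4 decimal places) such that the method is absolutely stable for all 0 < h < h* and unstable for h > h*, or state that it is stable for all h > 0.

With y'=λy (z=hλ):
  k1=λy_n ⇒ h·k1=z·y_n;  k2=λ(1+1/3z)y_n ⇒ h·k2=z(1+1/3z)y_n
  y_{n+1}/y_n = 1 − 3/7z + 10/7z(1+1/3z) = 1 + z + 10/21z²
  ⇒ R(z) = 1 + z + 10/21z².

Boundary: |R(x)|=1, x<0.
x=-0.75: |R|=0.5179
R=1: x+10/21x²=0 ⇒ x=−21/10=-2.1000; min R=1−1/(4·10/21)=0.4750>−1
Confirm numerically:
  x=-1.914: |R|=0.83047 <1
  x=-1.777: |R|=0.72668 <1
  x=-1.168: |R|=0.48163 <1
  x=-2.533: |R|=1.52228 >1
  x=-2.348: |R|=1.27729 >1
  x=-2.149: |R|=1.05014 >1
Stable set (-2.1000, 0).

(-2.1000,0); λ=-1 ⇒ h* = (21/10)/1 = 2.1000.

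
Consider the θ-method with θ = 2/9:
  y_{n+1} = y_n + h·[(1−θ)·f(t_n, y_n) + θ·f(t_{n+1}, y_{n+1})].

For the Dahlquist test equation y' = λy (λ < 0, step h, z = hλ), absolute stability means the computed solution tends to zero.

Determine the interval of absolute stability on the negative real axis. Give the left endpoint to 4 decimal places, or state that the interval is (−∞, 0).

On y'=λy, z=hλ:
  y_{n+1} = y_n + z·[7/9·y_n + 2/9·y_{n+1}] ⇒ (1 − 2/9z)y_{n+1} = (1 + 7/9z)y_n
  R(z) = (1 + 7/9z)/(1 − 2/9z).

Find x<0 with |R(x)|<1.
x=-0.74: |R|=0.3645
R=−1: 1+7/9x = −1+2/9x ⇒ -5/9x=2 ⇒ x=2/(-5/9)=-3.6000
Confirm numerically:
  x=-3.489: |R|=0.96526 <1
  x=-3.223: |R|=0.87796 <1
  x=-2.218: |R|=0.48571 <1
  x=-1.866: |R|=0.31904 <1
  x=-3.933: |R|=1.09872 >1
  x=-3.860: |R|=1.07775 >1
  x=-3.734: |R|=1.04068 >1
Stable set (-3.6000, 0).

z∈(-3.6000,0).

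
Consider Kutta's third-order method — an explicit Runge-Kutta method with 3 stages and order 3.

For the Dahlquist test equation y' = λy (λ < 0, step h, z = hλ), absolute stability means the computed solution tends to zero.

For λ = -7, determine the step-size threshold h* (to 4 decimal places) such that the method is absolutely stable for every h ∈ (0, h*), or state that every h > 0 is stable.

With y'=λy (z=hλ):
  order 3, 3-stage ⇒ R(z)=1+z+z^2/2+z^3/6
  (e.g. R(-0.57)=0.56158, |R|=0.56158)

Boundary: |R(x)|=1, x<0.
x=-0.57: |R|=0.5616
|R(-2.04)|=0.3741 |R(-1.84)|=0.1855 |R(-1.1)|=0.2832
Bisect:
  x_lo=-3.2765 |R|=2.7714  x_hi=-0.1460 |R|=0.8641
  mid=-1.71129 |R|=0.08229 →hi
  mid=-2.49392 |R|=0.96931 →hi
  mid=-2.88523 |R|=1.72600 →lo
  mid=-2.68957 |R|=1.31531 →lo
  mid=-2.59175 |R|=1.13470 →lo
  mid=-2.54283 |R|=1.05016 →lo
  mid=-2.51838 |R|=1.00928 →lo
  mid=-2.50615 |R|=0.98918 →hi
  mid=-2.51226 |R|=0.99920 →hi
  mid=-2.51532 |R|=1.00424 →lo
  ...
  [-2.51283,-2.51264] ⇒ x*=-2.5127
Interval (-2.5127, 0).

(-2.5127,0); λ=-7 ⇒ h* = 0.3590.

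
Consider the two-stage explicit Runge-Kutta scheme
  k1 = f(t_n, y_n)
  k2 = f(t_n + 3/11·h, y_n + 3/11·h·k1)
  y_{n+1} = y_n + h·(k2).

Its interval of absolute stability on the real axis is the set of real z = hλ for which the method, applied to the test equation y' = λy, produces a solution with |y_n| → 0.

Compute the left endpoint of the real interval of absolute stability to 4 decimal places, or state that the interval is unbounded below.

On y'=λy, z=hλ:
  k1=λy_n ⇒ h·k1=z·y_n;  k2=λ(1+3/11z)y_n ⇒ h·k2=z(1+3/11z)y_n
  y_{n+1}/y_n = 1 + z(1+3/11z) = 1 + z + 3/11z²
  ⇒ R(z) = 1 + z + 3/11z².

Find x<0 with |R(x)|<1.
x=-1.37: |R|=0.1419
R=1: x+3/11x²=0 ⇒ x=−11/3=-3.6667; min R=1−1/(4·3/11)=0.0833>−1
Confirm numerically:
  x=-2.884: |R|=0.38440 <1
  x=-2.881: |R|=0.38268 <1
  x=-2.145: |R|=0.10982 <1
  x=-1.636: |R|=0.09395 <1
  x=-3.955: |R|=1.31101 >1
  x=-3.881: |R|=1.22686 >1
  x=-3.771: |R|=1.10730 >1
Stable set (-3.6667, 0).

left endpoint -3.6667.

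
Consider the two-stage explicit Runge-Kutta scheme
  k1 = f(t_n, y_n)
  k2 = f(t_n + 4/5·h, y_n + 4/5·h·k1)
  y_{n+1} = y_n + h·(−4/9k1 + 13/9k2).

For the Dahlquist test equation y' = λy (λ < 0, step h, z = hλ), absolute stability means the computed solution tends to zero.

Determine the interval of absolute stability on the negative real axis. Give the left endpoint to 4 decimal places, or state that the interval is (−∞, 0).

On y'=λy, z=hλ:
  k1=λy_n ⇒ h·k1=z·y_n;  k2=λ(1+4/5z)y_n ⇒ h·k2=z(1+4/5z)y_n
  y_{n+1}/y_n = 1 − 4/9z + 13/9z(1+4/5z) = 1 + z + 52/45z²
  Hence R(z) = 1 + z + 52/45z².

Find x<0 with |R(x)|<1.
x=-0.77: |R|=0.9151
R=1: x+52/45x²=0 ⇒ x=−45/52=-0.8654; min R=1−1/(4·52/45)=0.7837>−1
Confirm numerically:
  x=-0.736: |R|=0.88996 <1
  x=-0.701: |R|=0.86684 <1
  x=-0.700: |R|=0.86622 <1
  x=-0.593: |R|=0.81335 <1
  x=-1.443: |R|=1.96315 >1
  x=-1.312: |R|=1.67711 >1
  x=-0.931: |R|=1.07059 >1
So |R|<1 on (-0.8654, 0).

z∈(-0.8654,0).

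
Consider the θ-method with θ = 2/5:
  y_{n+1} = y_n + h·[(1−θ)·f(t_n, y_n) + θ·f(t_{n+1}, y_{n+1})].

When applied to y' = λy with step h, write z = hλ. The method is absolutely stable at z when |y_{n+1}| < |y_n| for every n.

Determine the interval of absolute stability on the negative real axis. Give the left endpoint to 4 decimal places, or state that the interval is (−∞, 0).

With y'=λy (z=hλ):
  y_{n+1} = y_n + z·[3/5·y_n + 2/5·y_{n+1}] ⇒ (1 − 2/5z)y_{n+1} = (1 + 3/5z)y_n
  R(z) = (1 + 3/5z)/(1 − 2/5z).

Find x<0 with |R(x)|<1.
x=-1.47: |R|=0.0743
R=−1: 1+3/5x = −1+2/5x ⇒ -1/5x=2 ⇒ x=2/(-1/5)=-10.0000
Confirm numerically:
  x=-9.237: |R|=0.96750 <1
  x=-8.035: |R|=0.90674 <1
  x=-4.755: |R|=0.63853 <1
  x=-10.485: |R|=1.01868 >1
  x=-10.286: |R|=1.01118 >1
  x=-10.266: |R|=1.01042 >1
Stable set (-10.0000, 0).

(-10.0000, 0).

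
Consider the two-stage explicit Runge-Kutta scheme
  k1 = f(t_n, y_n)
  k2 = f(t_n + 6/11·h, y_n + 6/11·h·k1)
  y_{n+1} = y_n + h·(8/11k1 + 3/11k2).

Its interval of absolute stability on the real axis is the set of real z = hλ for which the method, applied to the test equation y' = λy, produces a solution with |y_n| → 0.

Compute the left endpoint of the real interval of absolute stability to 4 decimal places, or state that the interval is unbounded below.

left endpoint -6.7222.

Test eqn y'=λy, z=hλ:
  k1=λy_n ⇒ h·k1=z·y_n;  k2=λ(1+6/11z)y_n ⇒ h·k2=z(1+6/11z)y_n
  y_{n+1}/y_n = 1 + 8/11z + 3/11z(1+6/11z) = 1 + z + 18/121z²
  ⇒ R(z) = 1 + z + 18/121z².

Solve |R(x)|<1 on ℝ⁻.
x=-0.68: |R|=0.3888
R=1: x+18/121x²=0 ⇒ x=−121/18=-6.7222; min R=1−1/(4·18/121)=-0.6806>−1
Confirm numerically:
  x=-5.991: |R|=0.34832 <1
  x=-4.437: |R|=0.50836 <1
  x=-3.554: |R|=0.67502 <1
  x=-7.203: |R|=1.51516 >1
  x=-7.148: |R|=1.45275 >1
Interval (-6.7222, 0).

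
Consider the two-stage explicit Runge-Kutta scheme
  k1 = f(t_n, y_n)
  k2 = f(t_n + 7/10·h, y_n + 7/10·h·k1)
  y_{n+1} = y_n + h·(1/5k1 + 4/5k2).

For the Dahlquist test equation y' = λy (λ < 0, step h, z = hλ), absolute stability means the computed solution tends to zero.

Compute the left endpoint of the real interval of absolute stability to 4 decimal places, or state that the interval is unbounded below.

z* = -1.7857.

Set f=λy, z=hλ:
  k1=λy_n ⇒ h·k1=z·y_n;  k2=λ(1+7/10z)y_n ⇒ h·k2=z(1+7/10z)y_n
  y_{n+1}/y_n = 1 + 1/5z + 4/5z(1+7/10z) = 1 + z + 14/25z²
  Hence R(z) = 1 + z + 14/25z².

Boundary: |R(x)|=1, x<0.
x=-1.29: |R|=0.6419
R=1: x+14/25x²=0 ⇒ x=−25/14=-1.7857; min R=1−1/(4·14/25)=0.5536>−1
Confirm numerically:
  x=-1.309: |R|=0.65055 <1
  x=-1.296: |R|=0.64458 <1
  x=-1.015: |R|=0.56193 <1
  x=-0.875: |R|=0.55375 <1
  x=-2.059: |R|=1.31511 >1
  x=-1.976: |R|=1.21056 >1
Interval (-1.7857, 0).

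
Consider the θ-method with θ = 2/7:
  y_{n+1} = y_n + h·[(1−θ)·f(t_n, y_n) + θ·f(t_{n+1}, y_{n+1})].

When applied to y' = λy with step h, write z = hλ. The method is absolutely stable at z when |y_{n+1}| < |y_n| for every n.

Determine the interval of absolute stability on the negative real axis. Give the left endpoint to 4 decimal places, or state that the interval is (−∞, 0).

z∈(-4.6667,0).

Test eqn y'=λy, z=hλ:
  y_{n+1} = y_n + z·[5/7·y_n + 2/7·y_{n+1}] ⇒ (1 − 2/7z)y_{n+1} = (1 + 5/7z)y_n
  so R(z) = (1 + 5/7z)/(1 − 2/7z).

Need |R(x)|<1, x<0.
x=-0.35: |R|=0.6818
R=−1: 1+5/7x = −1+2/7x ⇒ -3/7x=2 ⇒ x=2/(-3/7)=-4.6667
Confirm numerically:
  x=-4.469: |R|=0.96279 <1
  x=-4.362: |R|=0.94187 <1
  x=-3.815: |R|=0.82536 <1
  x=-2.973: |R|=0.60752 <1
  x=-4.836: |R|=1.03047 >1
  x=-4.767: |R|=1.01820 >1
So |R|<1 on (-4.6667, 0).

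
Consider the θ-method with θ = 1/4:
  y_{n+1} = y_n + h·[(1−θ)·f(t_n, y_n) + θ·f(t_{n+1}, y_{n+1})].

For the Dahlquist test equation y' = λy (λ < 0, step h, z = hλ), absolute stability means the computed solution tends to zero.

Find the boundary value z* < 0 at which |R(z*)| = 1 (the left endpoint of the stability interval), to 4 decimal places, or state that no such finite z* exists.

With y'=λy (z=hλ):
  y_{n+1} = y_n + z·[3/4·y_n + 1/4·y_{n+1}] ⇒ (1 − 1/4z)y_{n+1} = (1 + 3/4z)y_n
  R(z) = (1 + 3/4z)/(1 − 1/4z).

Find x<0 with |R(x)|<1.
x=-0.64: |R|=0.4483
R=−1: 1+3/4x = −1+1/4x ⇒ -1/2x=2 ⇒ x=2/(-1/2)=-4.0000
Confirm numerically:
  x=-3.791: |R|=0.94635 <1
  x=-3.121: |R|=0.75312 <1
  x=-2.801: |R|=0.64740 <1
  x=-4.555: |R|=1.12975 >1
  x=-4.527: |R|=1.12361 >1
  x=-4.273: |R|=1.06600 >1
Interval (-4.0000, 0).

z* = -4.0000.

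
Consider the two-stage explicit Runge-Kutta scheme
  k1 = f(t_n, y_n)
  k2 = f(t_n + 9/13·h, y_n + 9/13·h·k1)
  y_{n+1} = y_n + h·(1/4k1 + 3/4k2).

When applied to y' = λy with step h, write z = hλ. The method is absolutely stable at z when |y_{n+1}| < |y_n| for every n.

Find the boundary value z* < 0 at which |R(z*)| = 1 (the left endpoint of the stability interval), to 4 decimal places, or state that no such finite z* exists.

On y'=λy, z=hλ:
  k1=λy_n ⇒ h·k1=z·y_n;  k2=λ(1+9/13z)y_n ⇒ h·k2=z(1+9/13z)y_n
  y_{n+1}/y_n = 1 + 1/4z + 3/4z(1+9/13z) = 1 + z + 27/52z²
  so R(z) = 1 + z + 27/52z².

Find x<0 with |R(x)|<1.
x=-1.21: |R|=0.5502
R=1: x+27/52x²=0 ⇒ x=−52/27=-1.9259; min R=1−1/(4·27/52)=0.5185>−1
Confirm numerically:
  x=-1.604: |R|=0.73189 <1
  x=-1.173: |R|=0.54142 <1
  x=-0.811: |R|=0.53051 <1
  x=-2.428: |R|=1.63296 >1
  x=-2.357: |R|=1.52756 >1
So |R|<1 on (-1.9259, 0).

z* = -1.9259.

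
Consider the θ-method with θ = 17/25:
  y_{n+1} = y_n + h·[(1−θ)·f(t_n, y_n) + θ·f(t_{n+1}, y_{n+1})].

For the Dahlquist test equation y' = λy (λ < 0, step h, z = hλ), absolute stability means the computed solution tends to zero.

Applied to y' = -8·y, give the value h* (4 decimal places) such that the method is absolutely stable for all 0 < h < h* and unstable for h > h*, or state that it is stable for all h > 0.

Set f=λy, z=hλ:
  y_{n+1} = y_n + z·[8/25·y_n + 17/25·y_{n+1}] ⇒ (1 − 17/25z)y_{n+1} = (1 + 8/25z)y_n
  so R(z) = (1 + 8/25z)/(1 − 17/25z).

Boundary: |R(x)|=1, x<0.
x=-0.85: |R|=0.4613
x=-2: |R|=0.1525
x=-10: |R|=0.2821
x=-100: |R|=0.4493
θ=17/25≥1/2 ⇒ |1+8/25x|<|1−17/25x| ∀x<0 ⇒ interval (−∞,0).

(−∞, 0) — no finite endpoint. Any h>0 works for λ=-8.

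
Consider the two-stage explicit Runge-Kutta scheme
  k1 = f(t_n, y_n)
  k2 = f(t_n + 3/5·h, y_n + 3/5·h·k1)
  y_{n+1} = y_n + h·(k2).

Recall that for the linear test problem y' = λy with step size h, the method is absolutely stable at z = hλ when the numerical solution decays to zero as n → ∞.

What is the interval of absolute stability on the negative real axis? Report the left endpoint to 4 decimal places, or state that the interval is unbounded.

On y'=λy, z=hλ:
  k1=λy_n ⇒ h·k1=z·y_n;  k2=λ(1+3/5z)y_n ⇒ h·k2=z(1+3/5z)y_n
  y_{n+1}/y_n = 1 + z(1+3/5z) = 1 + z + 3/5z²
  Hence R(z) = 1 + z + 3/5z².

Find x<0 with |R(x)|<1.
x=-0.73: |R|=0.5897
R=1: x+3/5x²=0 ⇒ x=−5/3=-1.6667; min R=1−1/(4·3/5)=0.5833>−1
Confirm numerically:
  x=-1.188: |R|=0.65881 <1
  x=-1.052: |R|=0.61202 <1
  x=-0.768: |R|=0.58589 <1
  x=-2.245: |R|=1.77902 >1
  x=-1.784: |R|=1.12559 >1
Stable set (-1.6667, 0).

z∈(-1.6667,0).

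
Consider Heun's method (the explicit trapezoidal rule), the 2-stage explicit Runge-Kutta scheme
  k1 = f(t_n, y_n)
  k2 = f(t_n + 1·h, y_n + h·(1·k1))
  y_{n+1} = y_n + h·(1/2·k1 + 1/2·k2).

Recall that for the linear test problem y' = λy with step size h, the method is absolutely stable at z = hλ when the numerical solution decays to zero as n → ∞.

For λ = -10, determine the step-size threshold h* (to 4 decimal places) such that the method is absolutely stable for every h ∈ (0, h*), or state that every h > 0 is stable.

Set f=λy, z=hλ:
  order 2, 2-stage ⇒ R(z)=1+z+z^2/2
  (e.g. R(-1.08)=0.50320, |R|=0.50320)

Boundary: |R(x)|=1, x<0.
x=-1.08: |R|=0.5032
|R(-2.19)|=1.2080 |R(-1.35)|=0.5613 |R(-1.1)|=0.5050
Bisect:
  x_lo=-2.8561 |R|=2.2225  x_hi=-0.3975 |R|=0.6815
  mid=-1.62678 |R|=0.69643 →hi
  mid=-2.24143 |R|=1.27057 →lo
  mid=-1.93410 |R|=0.93627 →hi
  mid=-2.08776 |R|=1.09162 →lo
  mid=-2.01093 |R|=1.01099 →lo
  mid=-1.97252 |R|=0.97290 →hi
  mid=-1.99173 |R|=0.99176 →hi
  mid=-2.00133 |R|=1.00133 →lo
  mid=-1.99653 |R|=0.99653 →hi
  mid=-1.99893 |R|=0.99893 →hi
  ...
  [-2.00013,-1.99998] ⇒ x*=-2.0000
So |R|<1 on (-2.0000, 0).

(-2.0000,0); λ=-10 ⇒ h* = 0.2000.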